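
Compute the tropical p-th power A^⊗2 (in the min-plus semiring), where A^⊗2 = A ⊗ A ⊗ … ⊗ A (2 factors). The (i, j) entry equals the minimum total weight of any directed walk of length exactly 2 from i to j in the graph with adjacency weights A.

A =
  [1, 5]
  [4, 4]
A^⊗2 =
  [2, 6]
  [5, 8]

Each entry (A^⊗2)_ij equals the minimum over all length-2 walks i = v_0 → v_1 → … → v_2 = j of Σ_t A[v_t][v_{t+1}]. For example, for (i, j) = (0, 1) we minimise over 2 possible intermediate vertex sequences; the minimum is 6, attained along the walk 0 → 0 → 1.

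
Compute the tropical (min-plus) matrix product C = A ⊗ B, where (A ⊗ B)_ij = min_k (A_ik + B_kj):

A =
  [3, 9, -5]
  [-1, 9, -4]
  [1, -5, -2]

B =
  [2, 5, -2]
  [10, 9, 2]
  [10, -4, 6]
A ⊗ B =
  [5, -9, 1]
  [1, -8, -3]
  [3, -6, -3]

Apply the min-plus product entry-by-entry:
  C[0][0] = min over k of (A[0][0] + B[0][0] = 3 + 2 = 5, A[0][1] + B[1][0] = 9 + 10 = 19, A[0][2] + B[2][0] = -5 + 10 = 5) = 5 (attained at k = 0)
  C[0][1] = min over k of (A[0][0] + B[0][1] = 3 + 5 = 8, A[0][1] + B[1][1] = 9 + 9 = 18, A[0][2] + B[2][1] = -5 + -4 = -9) = -9 (attained at k = 2)
  C[0][2] = min over k of (A[0][0] + B[0][2] = 3 + -2 = 1, A[0][1] + B[1][2] = 9 + 2 = 11, A[0][2] + B[2][2] = -5 + 6 = 1) = 1 (attained at k = 0)
  C[1][0] = min over k of (A[1][0] + B[0][0] = -1 + 2 = 1, A[1][1] + B[1][0] = 9 + 10 = 19, A[1][2] + B[2][0] = -4 + 10 = 6) = 1 (attained at k = 0)
  C[1][1] = min over k of (A[1][0] + B[0][1] = -1 + 5 = 4, A[1][1] + B[1][1] = 9 + 9 = 18, A[1][2] + B[2][1] = -4 + -4 = -8) = -8 (attained at k = 2)
  C[1][2] = min over k of (A[1][0] + B[0][2] = -1 + -2 = -3, A[1][1] + B[1][2] = 9 + 2 = 11, A[1][2] + B[2][2] = -4 + 6 = 2) = -3 (attained at k = 0)
  C[2][0] = min over k of (A[2][0] + B[0][0] = 1 + 2 = 3, A[2][1] + B[1][0] = -5 + 10 = 5, A[2][2] + B[2][0] = -2 + 10 = 8) = 3 (attained at k = 0)
  C[2][1] = min over k of (A[2][0] + B[0][1] = 1 + 5 = 6, A[2][1] + B[1][1] = -5 + 9 = 4, A[2][2] + B[2][1] = -2 + -4 = -6) = -6 (attained at k = 2)
  C[2][2] = min over k of (A[2][0] + B[0][2] = 1 + -2 = -1, A[2][1] + B[1][2] = -5 + 2 = -3, A[2][2] + B[2][2] = -2 + 6 = 4) = -3 (attained at k = 1)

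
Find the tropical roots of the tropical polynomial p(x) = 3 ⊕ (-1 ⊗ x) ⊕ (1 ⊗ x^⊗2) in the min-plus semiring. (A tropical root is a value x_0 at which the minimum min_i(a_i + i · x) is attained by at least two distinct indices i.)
Roots: {-2, 4}

Each tropical root is a break point of the lower envelope of the lines y = a_i + i · x (there are 3 lines, with slopes 0, 1, ..., 2). Only the lines that attain the minimum somewhere contribute to roots; other lines are dominated. Here the surviving (envelope) indices are i = 2, i = 1, i = 0.
Intersections between consecutive envelope lines give the roots: for adjacent envelope indices i < j the intersection is x = (a_i − a_j) / (j − i). Reading off the sorted break points: {-2, 4}.
Verification: at each break x_0, at least two indices attain the minimum of min_i(a_i + i · x_0).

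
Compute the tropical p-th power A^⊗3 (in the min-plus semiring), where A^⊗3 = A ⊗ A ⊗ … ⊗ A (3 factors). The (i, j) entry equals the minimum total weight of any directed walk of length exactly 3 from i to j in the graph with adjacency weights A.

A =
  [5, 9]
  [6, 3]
A^⊗3 =
  [15, 15]
  [12, 9]

Each entry (A^⊗3)_ij equals the minimum over all length-3 walks i = v_0 → v_1 → … → v_3 = j of Σ_t A[v_t][v_{t+1}]. For example, for (i, j) = (0, 1) we minimise over 4 possible intermediate vertex sequences; the minimum is 15, attained along the walk 0 → 1 → 1 → 1.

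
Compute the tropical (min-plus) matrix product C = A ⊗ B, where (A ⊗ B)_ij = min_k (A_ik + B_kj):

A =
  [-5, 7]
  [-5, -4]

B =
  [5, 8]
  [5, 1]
A ⊗ B =
  [0, 3]
  [0, -3]

Apply the min-plus product entry-by-entry:
  C[0][0] = min over k of (A[0][0] + B[0][0] = -5 + 5 = 0, A[0][1] + B[1][0] = 7 + 5 = 12) = 0 (attained at k = 0)
  C[0][1] = min over k of (A[0][0] + B[0][1] = -5 + 8 = 3, A[0][1] + B[1][1] = 7 + 1 = 8) = 3 (attained at k = 0)
  C[1][0] = min over k of (A[1][0] + B[0][0] = -5 + 5 = 0, A[1][1] + B[1][0] = -4 + 5 = 1) = 0 (attained at k = 0)
  C[1][1] = min over k of (A[1][0] + B[0][1] = -5 + 8 = 3, A[1][1] + B[1][1] = -4 + 1 = -3) = -3 (attained at k = 1)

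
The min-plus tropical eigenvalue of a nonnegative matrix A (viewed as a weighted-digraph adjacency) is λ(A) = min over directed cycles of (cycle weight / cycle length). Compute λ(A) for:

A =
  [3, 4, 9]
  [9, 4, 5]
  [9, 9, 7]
λ(A) = 3

Enumerate directed cycles and compute their means (weight / length). Sample:
  cycle 0 → 0: weight = 3, length = 1, mean = 3/1 ≈ 3.000
  cycle 1 → 1: weight = 4, length = 1, mean = 4/1 ≈ 4.000
  cycle 2 → 2: weight = 7, length = 1, mean = 7/1 ≈ 7.000
  cycle 0 → 1 → 0: weight = 13, length = 2, mean = 13/2 ≈ 6.500
  cycle 0 → 2 → 0: weight = 18, length = 2, mean = 18/2 ≈ 9.000
  cycle 1 → 0 → 1: weight = 13, length = 2, mean = 13/2 ≈ 6.500
Minimum mean = 3.000, attained e.g. along the cycle 0 → 0 with weight 3 and length 1. So λ(A) = 3/1 = 3.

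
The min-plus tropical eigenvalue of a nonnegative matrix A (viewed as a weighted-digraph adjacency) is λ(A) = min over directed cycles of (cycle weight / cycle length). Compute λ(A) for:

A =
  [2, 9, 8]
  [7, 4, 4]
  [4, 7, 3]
λ(A) = 2

Enumerate directed cycles and compute their means (weight / length). Sample:
  cycle 0 → 0: weight = 2, length = 1, mean = 2/1 ≈ 2.000
  cycle 1 → 1: weight = 4, length = 1, mean = 4/1 ≈ 4.000
  cycle 2 → 2: weight = 3, length = 1, mean = 3/1 ≈ 3.000
  cycle 0 → 1 → 0: weight = 16, length = 2, mean = 16/2 ≈ 8.000
  cycle 0 → 2 → 0: weight = 12, length = 2, mean = 12/2 ≈ 6.000
  cycle 1 → 0 → 1: weight = 16, length = 2, mean = 16/2 ≈ 8.000
Minimum mean = 2.000, attained e.g. along the cycle 0 → 0 with weight 2 and length 1. So λ(A) = 2/1 = 2.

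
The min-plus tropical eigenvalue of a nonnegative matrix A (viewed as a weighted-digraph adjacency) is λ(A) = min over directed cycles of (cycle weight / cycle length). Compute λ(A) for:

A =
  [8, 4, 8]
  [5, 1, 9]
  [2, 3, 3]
λ(A) = 1

Enumerate directed cycles and compute their means (weight / length). Sample:
  cycle 0 → 0: weight = 8, length = 1, mean = 8/1 ≈ 8.000
  cycle 1 → 1: weight = 1, length = 1, mean = 1/1 ≈ 1.000
  cycle 2 → 2: weight = 3, length = 1, mean = 3/1 ≈ 3.000
  cycle 0 → 1 → 0: weight = 9, length = 2, mean = 9/2 ≈ 4.500
  cycle 0 → 2 → 0: weight = 10, length = 2, mean = 10/2 ≈ 5.000
  cycle 1 → 0 → 1: weight = 9, length = 2, mean = 9/2 ≈ 4.500
Minimum mean = 1.000, attained e.g. along the cycle 1 → 1 with weight 1 and length 1. So λ(A) = 1/1 = 1.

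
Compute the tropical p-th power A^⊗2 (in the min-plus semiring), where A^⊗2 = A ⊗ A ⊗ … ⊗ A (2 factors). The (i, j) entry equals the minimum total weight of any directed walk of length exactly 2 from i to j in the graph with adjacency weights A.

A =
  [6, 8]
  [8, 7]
A^⊗2 =
  [12, 14]
  [14, 14]

Each entry (A^⊗2)_ij equals the minimum over all length-2 walks i = v_0 → v_1 → … → v_2 = j of Σ_t A[v_t][v_{t+1}]. For example, for (i, j) = (0, 1) we minimise over 2 possible intermediate vertex sequences; the minimum is 14, attained along the walk 0 → 0 → 1.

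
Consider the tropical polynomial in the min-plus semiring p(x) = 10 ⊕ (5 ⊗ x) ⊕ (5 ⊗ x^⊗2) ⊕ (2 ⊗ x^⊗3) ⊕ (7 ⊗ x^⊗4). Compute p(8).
p(8) = 10

A tropical monomial a ⊗ x^⊗i evaluates to a + i · x. Evaluating each term at x = 8:
  Term 0 contributes 10 + 0 · 8 = 10
  Term 1 contributes 5 + 1 · 8 = 13
  Term 2 contributes 5 + 2 · 8 = 21
  Term 3 contributes 2 + 3 · 8 = 26
  Term 4 contributes 7 + 4 · 8 = 39
p(8) = ⊕ of these = min[10, 13, 21, 26, 39] = 10.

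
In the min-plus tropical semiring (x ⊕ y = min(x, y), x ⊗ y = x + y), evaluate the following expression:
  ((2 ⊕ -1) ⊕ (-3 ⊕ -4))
((2 ⊕ -1) ⊕ (-3 ⊕ -4)) = -4

Expand innermost to outermost. Recall ⊕ takes the minimum of its arguments and ⊗ takes their sum. Working out the expression ((2 ⊕ -1) ⊕ (-3 ⊕ -4)) gives -4.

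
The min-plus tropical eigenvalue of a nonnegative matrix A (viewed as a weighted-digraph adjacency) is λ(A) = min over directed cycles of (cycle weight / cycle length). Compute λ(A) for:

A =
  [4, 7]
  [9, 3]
λ(A) = 3

Enumerate directed cycles and compute their means (weight / length). Sample:
  cycle 0 → 0: weight = 4, length = 1, mean = 4/1 ≈ 4.000
  cycle 1 → 1: weight = 3, length = 1, mean = 3/1 ≈ 3.000
  cycle 0 → 1 → 0: weight = 16, length = 2, mean = 16/2 ≈ 8.000
  cycle 1 → 0 → 1: weight = 16, length = 2, mean = 16/2 ≈ 8.000
Minimum mean = 3.000, attained e.g. along the cycle 1 → 1 with weight 3 and length 1. So λ(A) = 3/1 = 3.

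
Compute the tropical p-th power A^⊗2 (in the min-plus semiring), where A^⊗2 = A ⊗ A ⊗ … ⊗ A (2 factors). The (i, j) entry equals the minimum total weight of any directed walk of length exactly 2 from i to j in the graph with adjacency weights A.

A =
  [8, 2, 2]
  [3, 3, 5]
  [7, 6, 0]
A^⊗2 =
  [5, 5, 2]
  [6, 5, 5]
  [7, 6, 0]

Each entry (A^⊗2)_ij equals the minimum over all length-2 walks i = v_0 → v_1 → … → v_2 = j of Σ_t A[v_t][v_{t+1}]. For example, for (i, j) = (0, 2) we minimise over 3 possible intermediate vertex sequences; the minimum is 2, attained along the walk 0 → 2 → 2.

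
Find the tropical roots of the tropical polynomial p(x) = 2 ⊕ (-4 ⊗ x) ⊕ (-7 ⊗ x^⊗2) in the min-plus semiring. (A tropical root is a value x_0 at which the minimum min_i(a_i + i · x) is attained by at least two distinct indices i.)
Roots: {3, 6}

Each tropical root is a break point of the lower envelope of the lines y = a_i + i · x (there are 3 lines, with slopes 0, 1, ..., 2). Only the lines that attain the minimum somewhere contribute to roots; other lines are dominated. Here the surviving (envelope) indices are i = 2, i = 1, i = 0.
Intersections between consecutive envelope lines give the roots: for adjacent envelope indices i < j the intersection is x = (a_i − a_j) / (j − i). Reading off the sorted break points: {3, 6}.
Verification: at each break x_0, at least two indices attain the minimum of min_i(a_i + i · x_0).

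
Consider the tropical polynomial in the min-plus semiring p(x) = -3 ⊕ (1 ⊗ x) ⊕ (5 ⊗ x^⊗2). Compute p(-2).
p(-2) = -3

A tropical monomial a ⊗ x^⊗i evaluates to a + i · x. Evaluating each term at x = -2:
  Term 0 contributes -3 + 0 · -2 = -3
  Term 1 contributes 1 + 1 · -2 = -1
  Term 2 contributes 5 + 2 · -2 = 1
p(-2) = ⊕ of these = min[-3, -1, 1] = -3.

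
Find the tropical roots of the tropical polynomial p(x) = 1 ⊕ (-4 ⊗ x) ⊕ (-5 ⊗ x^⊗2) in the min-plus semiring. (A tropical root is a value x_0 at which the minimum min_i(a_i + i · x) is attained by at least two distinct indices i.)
Roots: {1, 5}

Each tropical root is a break point of the lower envelope of the lines y = a_i + i · x (there are 3 lines, with slopes 0, 1, ..., 2). Only the lines that attain the minimum somewhere contribute to roots; other lines are dominated. Here the surviving (envelope) indices are i = 2, i = 1, i = 0.
Intersections between consecutive envelope lines give the roots: for adjacent envelope indices i < j the intersection is x = (a_i − a_j) / (j − i). Reading off the sorted break points: {1, 5}.
Verification: at each break x_0, at least two indices attain the minimum of min_i(a_i + i · x_0).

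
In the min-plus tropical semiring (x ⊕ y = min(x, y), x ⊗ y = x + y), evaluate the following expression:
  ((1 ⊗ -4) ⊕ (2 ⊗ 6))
((1 ⊗ -4) ⊕ (2 ⊗ 6)) = -3

Expand innermost to outermost. Recall ⊕ takes the minimum of its arguments and ⊗ takes their sum. Working out the expression ((1 ⊗ -4) ⊕ (2 ⊗ 6)) gives -3.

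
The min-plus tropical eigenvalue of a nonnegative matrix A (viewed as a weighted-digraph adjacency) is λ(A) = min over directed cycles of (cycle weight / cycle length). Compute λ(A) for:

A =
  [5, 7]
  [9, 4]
λ(A) = 4

Enumerate directed cycles and compute their means (weight / length). Sample:
  cycle 0 → 0: weight = 5, length = 1, mean = 5/1 ≈ 5.000
  cycle 1 → 1: weight = 4, length = 1, mean = 4/1 ≈ 4.000
  cycle 0 → 1 → 0: weight = 16, length = 2, mean = 16/2 ≈ 8.000
  cycle 1 → 0 → 1: weight = 16, length = 2, mean = 16/2 ≈ 8.000
Minimum mean = 4.000, attained e.g. along the cycle 1 → 1 with weight 4 and length 1. So λ(A) = 4/1 = 4.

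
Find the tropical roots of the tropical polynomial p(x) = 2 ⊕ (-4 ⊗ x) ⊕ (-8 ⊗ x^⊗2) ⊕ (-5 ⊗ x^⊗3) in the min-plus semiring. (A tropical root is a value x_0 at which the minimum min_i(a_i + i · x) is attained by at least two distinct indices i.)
Roots: {-3, 4, 6}

Each tropical root is a break point of the lower envelope of the lines y = a_i + i · x (there are 4 lines, with slopes 0, 1, ..., 3). Only the lines that attain the minimum somewhere contribute to roots; other lines are dominated. Here the surviving (envelope) indices are i = 3, i = 2, i = 1, i = 0.
Intersections between consecutive envelope lines give the roots: for adjacent envelope indices i < j the intersection is x = (a_i − a_j) / (j − i). Reading off the sorted break points: {-3, 4, 6}.
Verification: at each break x_0, at least two indices attain the minimum of min_i(a_i + i · x_0).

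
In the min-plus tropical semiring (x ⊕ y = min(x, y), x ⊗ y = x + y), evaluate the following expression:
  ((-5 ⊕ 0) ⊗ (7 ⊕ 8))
((-5 ⊕ 0) ⊗ (7 ⊕ 8)) = 2

Expand innermost to outermost. Recall ⊕ takes the minimum of its arguments and ⊗ takes their sum. Working out the expression ((-5 ⊕ 0) ⊗ (7 ⊕ 8)) gives 2.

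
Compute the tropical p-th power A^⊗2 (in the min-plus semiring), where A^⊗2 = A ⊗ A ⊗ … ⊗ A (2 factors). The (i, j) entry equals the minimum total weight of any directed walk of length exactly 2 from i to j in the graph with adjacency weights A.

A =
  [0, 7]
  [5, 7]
A^⊗2 =
  [0, 7]
  [5, 12]

Each entry (A^⊗2)_ij equals the minimum over all length-2 walks i = v_0 → v_1 → … → v_2 = j of Σ_t A[v_t][v_{t+1}]. For example, for (i, j) = (0, 1) we minimise over 2 possible intermediate vertex sequences; the minimum is 7, attained along the walk 0 → 0 → 1.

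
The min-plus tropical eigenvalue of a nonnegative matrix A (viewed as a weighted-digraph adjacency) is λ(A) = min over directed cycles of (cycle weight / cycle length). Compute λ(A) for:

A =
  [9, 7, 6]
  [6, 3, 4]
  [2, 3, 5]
λ(A) = 3

Enumerate directed cycles and compute their means (weight / length). Sample:
  cycle 0 → 0: weight = 9, length = 1, mean = 9/1 ≈ 9.000
  cycle 1 → 1: weight = 3, length = 1, mean = 3/1 ≈ 3.000
  cycle 2 → 2: weight = 5, length = 1, mean = 5/1 ≈ 5.000
  cycle 0 → 1 → 0: weight = 13, length = 2, mean = 13/2 ≈ 6.500
  cycle 0 → 2 → 0: weight = 8, length = 2, mean = 8/2 ≈ 4.000
  cycle 1 → 0 → 1: weight = 13, length = 2, mean = 13/2 ≈ 6.500
Minimum mean = 3.000, attained e.g. along the cycle 1 → 1 with weight 3 and length 1. So λ(A) = 3/1 = 3.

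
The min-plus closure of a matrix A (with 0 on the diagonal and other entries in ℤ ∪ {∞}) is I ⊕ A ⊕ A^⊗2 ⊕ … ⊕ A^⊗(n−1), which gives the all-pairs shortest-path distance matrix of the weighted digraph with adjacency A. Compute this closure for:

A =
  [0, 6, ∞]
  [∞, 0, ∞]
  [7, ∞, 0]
Closure =
  [0, 6, ∞]
  [∞, 0, ∞]
  [7, 13, 0]

This is the Floyd-Warshall all-pairs shortest-path computation. For each intermediate vertex k = 0, 1, …, 2, update dist[i][j] ← min(dist[i][j], dist[i][k] + dist[k][j]). The final matrix gives, for each (i, j), the minimum total weight of any directed path from i to j (possibly empty when i = j).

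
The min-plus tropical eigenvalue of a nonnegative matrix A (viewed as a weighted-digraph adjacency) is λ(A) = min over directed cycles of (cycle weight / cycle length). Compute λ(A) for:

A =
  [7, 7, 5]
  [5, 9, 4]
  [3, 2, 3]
λ(A) = 3

Enumerate directed cycles and compute their means (weight / length). Sample:
  cycle 0 → 0: weight = 7, length = 1, mean = 7/1 ≈ 7.000
  cycle 1 → 1: weight = 9, length = 1, mean = 9/1 ≈ 9.000
  cycle 2 → 2: weight = 3, length = 1, mean = 3/1 ≈ 3.000
  cycle 0 → 1 → 0: weight = 12, length = 2, mean = 12/2 ≈ 6.000
  cycle 0 → 2 → 0: weight = 8, length = 2, mean = 8/2 ≈ 4.000
  cycle 1 → 0 → 1: weight = 12, length = 2, mean = 12/2 ≈ 6.000
Minimum mean = 3.000, attained e.g. along the cycle 2 → 2 with weight 3 and length 1. So λ(A) = 3/1 = 3.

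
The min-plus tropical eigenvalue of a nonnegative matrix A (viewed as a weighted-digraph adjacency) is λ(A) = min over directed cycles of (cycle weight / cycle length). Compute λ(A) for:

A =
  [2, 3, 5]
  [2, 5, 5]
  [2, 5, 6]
λ(A) = 2

Enumerate directed cycles and compute their means (weight / length). Sample:
  cycle 0 → 0: weight = 2, length = 1, mean = 2/1 ≈ 2.000
  cycle 1 → 1: weight = 5, length = 1, mean = 5/1 ≈ 5.000
  cycle 2 → 2: weight = 6, length = 1, mean = 6/1 ≈ 6.000
  cycle 0 → 1 → 0: weight = 5, length = 2, mean = 5/2 ≈ 2.500
  cycle 0 → 2 → 0: weight = 7, length = 2, mean = 7/2 ≈ 3.500
  cycle 1 → 0 → 1: weight = 5, length = 2, mean = 5/2 ≈ 2.500
Minimum mean = 2.000, attained e.g. along the cycle 0 → 0 with weight 2 and length 1. So λ(A) = 2/1 = 2.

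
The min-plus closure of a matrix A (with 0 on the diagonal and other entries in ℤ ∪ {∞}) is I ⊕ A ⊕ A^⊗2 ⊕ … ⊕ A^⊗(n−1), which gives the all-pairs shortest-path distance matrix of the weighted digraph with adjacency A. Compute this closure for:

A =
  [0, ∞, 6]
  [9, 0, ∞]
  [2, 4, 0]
Closure =
  [0, 10, 6]
  [9, 0, 15]
  [2, 4, 0]

This is the Floyd-Warshall all-pairs shortest-path computation. For each intermediate vertex k = 0, 1, …, 2, update dist[i][j] ← min(dist[i][j], dist[i][k] + dist[k][j]). The final matrix gives, for each (i, j), the minimum total weight of any directed path from i to j (possibly empty when i = j).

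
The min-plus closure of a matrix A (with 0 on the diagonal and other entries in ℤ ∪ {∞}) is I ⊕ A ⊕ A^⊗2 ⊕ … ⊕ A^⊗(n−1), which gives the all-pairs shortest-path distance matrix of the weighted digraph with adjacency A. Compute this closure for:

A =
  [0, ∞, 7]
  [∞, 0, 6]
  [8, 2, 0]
Closure =
  [0, 9, 7]
  [14, 0, 6]
  [8, 2, 0]

This is the Floyd-Warshall all-pairs shortest-path computation. For each intermediate vertex k = 0, 1, …, 2, update dist[i][j] ← min(dist[i][j], dist[i][k] + dist[k][j]). The final matrix gives, for each (i, j), the minimum total weight of any directed path from i to j (possibly empty when i = j).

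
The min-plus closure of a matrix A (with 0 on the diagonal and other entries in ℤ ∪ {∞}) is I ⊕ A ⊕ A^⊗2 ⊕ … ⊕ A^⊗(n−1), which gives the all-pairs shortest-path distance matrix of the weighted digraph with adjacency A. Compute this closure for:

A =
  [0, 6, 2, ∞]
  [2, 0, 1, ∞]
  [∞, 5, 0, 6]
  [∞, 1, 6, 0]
Closure =
  [0, 6, 2, 8]
  [2, 0, 1, 7]
  [7, 5, 0, 6]
  [3, 1, 2, 0]

This is the Floyd-Warshall all-pairs shortest-path computation. For each intermediate vertex k = 0, 1, …, 3, update dist[i][j] ← min(dist[i][j], dist[i][k] + dist[k][j]). The final matrix gives, for each (i, j), the minimum total weight of any directed path from i to j (possibly empty when i = j).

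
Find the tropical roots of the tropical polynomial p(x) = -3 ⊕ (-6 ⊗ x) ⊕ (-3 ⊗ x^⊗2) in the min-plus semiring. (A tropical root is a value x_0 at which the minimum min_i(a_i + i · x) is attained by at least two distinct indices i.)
Roots: {-3, 3}

Each tropical root is a break point of the lower envelope of the lines y = a_i + i · x (there are 3 lines, with slopes 0, 1, ..., 2). Only the lines that attain the minimum somewhere contribute to roots; other lines are dominated. Here the surviving (envelope) indices are i = 2, i = 1, i = 0.
Intersections between consecutive envelope lines give the roots: for adjacent envelope indices i < j the intersection is x = (a_i − a_j) / (j − i). Reading off the sorted break points: {-3, 3}.
Verification: at each break x_0, at least two indices attain the minimum of min_i(a_i + i · x_0).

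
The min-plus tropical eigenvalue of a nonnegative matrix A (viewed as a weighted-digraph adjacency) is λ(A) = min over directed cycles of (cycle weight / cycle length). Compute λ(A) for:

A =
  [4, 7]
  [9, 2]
λ(A) = 2

Enumerate directed cycles and compute their means (weight / length). Sample:
  cycle 0 → 0: weight = 4, length = 1, mean = 4/1 ≈ 4.000
  cycle 1 → 1: weight = 2, length = 1, mean = 2/1 ≈ 2.000
  cycle 0 → 1 → 0: weight = 16, length = 2, mean = 16/2 ≈ 8.000
  cycle 1 → 0 → 1: weight = 16, length = 2, mean = 16/2 ≈ 8.000
Minimum mean = 2.000, attained e.g. along the cycle 1 → 1 with weight 2 and length 1. So λ(A) = 2/1 = 2.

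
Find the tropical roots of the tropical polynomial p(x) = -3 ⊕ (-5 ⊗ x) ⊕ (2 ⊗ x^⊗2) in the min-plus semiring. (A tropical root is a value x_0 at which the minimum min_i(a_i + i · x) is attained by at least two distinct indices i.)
Roots: {-7, 2}

Each tropical root is a break point of the lower envelope of the lines y = a_i + i · x (there are 3 lines, with slopes 0, 1, ..., 2). Only the lines that attain the minimum somewhere contribute to roots; other lines are dominated. Here the surviving (envelope) indices are i = 2, i = 1, i = 0.
Intersections between consecutive envelope lines give the roots: for adjacent envelope indices i < j the intersection is x = (a_i − a_j) / (j − i). Reading off the sorted break points: {-7, 2}.
Verification: at each break x_0, at least two indices attain the minimum of min_i(a_i + i · x_0).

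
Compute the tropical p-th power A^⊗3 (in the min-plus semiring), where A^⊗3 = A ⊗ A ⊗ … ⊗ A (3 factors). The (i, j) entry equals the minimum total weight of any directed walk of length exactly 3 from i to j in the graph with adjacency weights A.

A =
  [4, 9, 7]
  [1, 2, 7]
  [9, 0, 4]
A^⊗3 =
  [8, 9, 14]
  [5, 6, 10]
  [3, 4, 8]

Each entry (A^⊗3)_ij equals the minimum over all length-3 walks i = v_0 → v_1 → … → v_3 = j of Σ_t A[v_t][v_{t+1}]. For example, for (i, j) = (0, 2) we minimise over 9 possible intermediate vertex sequences; the minimum is 14, attained along the walk 0 → 2 → 1 → 2.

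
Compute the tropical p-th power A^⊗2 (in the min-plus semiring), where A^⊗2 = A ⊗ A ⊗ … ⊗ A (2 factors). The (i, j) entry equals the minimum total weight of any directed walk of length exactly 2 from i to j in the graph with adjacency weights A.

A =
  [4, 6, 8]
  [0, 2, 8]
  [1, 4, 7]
A^⊗2 =
  [6, 8, 12]
  [2, 4, 8]
  [4, 6, 9]

Each entry (A^⊗2)_ij equals the minimum over all length-2 walks i = v_0 → v_1 → … → v_2 = j of Σ_t A[v_t][v_{t+1}]. For example, for (i, j) = (0, 2) we minimise over 3 possible intermediate vertex sequences; the minimum is 12, attained along the walk 0 → 0 → 2.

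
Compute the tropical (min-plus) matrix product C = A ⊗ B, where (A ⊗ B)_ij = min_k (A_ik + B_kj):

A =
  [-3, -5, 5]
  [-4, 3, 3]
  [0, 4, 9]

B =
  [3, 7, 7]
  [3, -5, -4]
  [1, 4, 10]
A ⊗ B =
  [-2, -10, -9]
  [-1, -2, -1]
  [3, -1, 0]

Apply the min-plus product entry-by-entry:
  C[0][0] = min over k of (A[0][0] + B[0][0] = -3 + 3 = 0, A[0][1] + B[1][0] = -5 + 3 = -2, A[0][2] + B[2][0] = 5 + 1 = 6) = -2 (attained at k = 1)
  C[0][1] = min over k of (A[0][0] + B[0][1] = -3 + 7 = 4, A[0][1] + B[1][1] = -5 + -5 = -10, A[0][2] + B[2][1] = 5 + 4 = 9) = -10 (attained at k = 1)
  C[0][2] = min over k of (A[0][0] + B[0][2] = -3 + 7 = 4, A[0][1] + B[1][2] = -5 + -4 = -9, A[0][2] + B[2][2] = 5 + 10 = 15) = -9 (attained at k = 1)
  C[1][0] = min over k of (A[1][0] + B[0][0] = -4 + 3 = -1, A[1][1] + B[1][0] = 3 + 3 = 6, A[1][2] + B[2][0] = 3 + 1 = 4) = -1 (attained at k = 0)
  C[1][1] = min over k of (A[1][0] + B[0][1] = -4 + 7 = 3, A[1][1] + B[1][1] = 3 + -5 = -2, A[1][2] + B[2][1] = 3 + 4 = 7) = -2 (attained at k = 1)
  C[1][2] = min over k of (A[1][0] + B[0][2] = -4 + 7 = 3, A[1][1] + B[1][2] = 3 + -4 = -1, A[1][2] + B[2][2] = 3 + 10 = 13) = -1 (attained at k = 1)
  C[2][0] = min over k of (A[2][0] + B[0][0] = 0 + 3 = 3, A[2][1] + B[1][0] = 4 + 3 = 7, A[2][2] + B[2][0] = 9 + 1 = 10) = 3 (attained at k = 0)
  C[2][1] = min over k of (A[2][0] + B[0][1] = 0 + 7 = 7, A[2][1] + B[1][1] = 4 + -5 = -1, A[2][2] + B[2][1] = 9 + 4 = 13) = -1 (attained at k = 1)
  C[2][2] = min over k of (A[2][0] + B[0][2] = 0 + 7 = 7, A[2][1] + B[1][2] = 4 + -4 = 0, A[2][2] + B[2][2] = 9 + 10 = 19) = 0 (attained at k = 1)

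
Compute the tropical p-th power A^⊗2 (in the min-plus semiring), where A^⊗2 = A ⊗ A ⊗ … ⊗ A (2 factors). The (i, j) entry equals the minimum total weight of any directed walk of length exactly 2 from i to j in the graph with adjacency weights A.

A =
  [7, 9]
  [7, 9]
A^⊗2 =
  [14, 16]
  [14, 16]

Each entry (A^⊗2)_ij equals the minimum over all length-2 walks i = v_0 → v_1 → … → v_2 = j of Σ_t A[v_t][v_{t+1}]. For example, for (i, j) = (0, 1) we minimise over 2 possible intermediate vertex sequences; the minimum is 16, attained along the walk 0 → 0 → 1.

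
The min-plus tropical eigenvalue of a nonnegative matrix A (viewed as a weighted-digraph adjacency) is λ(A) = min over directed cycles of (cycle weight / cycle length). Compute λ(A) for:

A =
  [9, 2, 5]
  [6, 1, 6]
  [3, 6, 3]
λ(A) = 1

Enumerate directed cycles and compute their means (weight / length). Sample:
  cycle 0 → 0: weight = 9, length = 1, mean = 9/1 ≈ 9.000
  cycle 1 → 1: weight = 1, length = 1, mean = 1/1 ≈ 1.000
  cycle 2 → 2: weight = 3, length = 1, mean = 3/1 ≈ 3.000
  cycle 0 → 1 → 0: weight = 8, length = 2, mean = 8/2 ≈ 4.000
  cycle 0 → 2 → 0: weight = 8, length = 2, mean = 8/2 ≈ 4.000
  cycle 1 → 0 → 1: weight = 8, length = 2, mean = 8/2 ≈ 4.000
Minimum mean = 1.000, attained e.g. along the cycle 1 → 1 with weight 1 and length 1. So λ(A) = 1/1 = 1.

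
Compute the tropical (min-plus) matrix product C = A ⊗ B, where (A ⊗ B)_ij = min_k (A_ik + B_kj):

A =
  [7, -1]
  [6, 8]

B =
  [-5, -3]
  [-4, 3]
A ⊗ B =
  [-5, 2]
  [1, 3]

Apply the min-plus product entry-by-entry:
  C[0][0] = min over k of (A[0][0] + B[0][0] = 7 + -5 = 2, A[0][1] + B[1][0] = -1 + -4 = -5) = -5 (attained at k = 1)
  C[0][1] = min over k of (A[0][0] + B[0][1] = 7 + -3 = 4, A[0][1] + B[1][1] = -1 + 3 = 2) = 2 (attained at k = 1)
  C[1][0] = min over k of (A[1][0] + B[0][0] = 6 + -5 = 1, A[1][1] + B[1][0] = 8 + -4 = 4) = 1 (attained at k = 0)
  C[1][1] = min over k of (A[1][0] + B[0][1] = 6 + -3 = 3, A[1][1] + B[1][1] = 8 + 3 = 11) = 3 (attained at k = 0)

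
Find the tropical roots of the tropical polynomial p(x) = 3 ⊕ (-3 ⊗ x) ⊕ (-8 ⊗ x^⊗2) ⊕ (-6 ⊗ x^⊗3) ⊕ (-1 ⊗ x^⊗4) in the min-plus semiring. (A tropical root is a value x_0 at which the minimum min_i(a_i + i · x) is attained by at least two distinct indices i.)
Roots: {-5, -2, 5, 6}

Each tropical root is a break point of the lower envelope of the lines y = a_i + i · x (there are 5 lines, with slopes 0, 1, ..., 4). Only the lines that attain the minimum somewhere contribute to roots; other lines are dominated. Here the surviving (envelope) indices are i = 4, i = 3, i = 2, i = 1, i = 0.
Intersections between consecutive envelope lines give the roots: for adjacent envelope indices i < j the intersection is x = (a_i − a_j) / (j − i). Reading off the sorted break points: {-5, -2, 5, 6}.
Verification: at each break x_0, at least two indices attain the minimum of min_i(a_i + i · x_0).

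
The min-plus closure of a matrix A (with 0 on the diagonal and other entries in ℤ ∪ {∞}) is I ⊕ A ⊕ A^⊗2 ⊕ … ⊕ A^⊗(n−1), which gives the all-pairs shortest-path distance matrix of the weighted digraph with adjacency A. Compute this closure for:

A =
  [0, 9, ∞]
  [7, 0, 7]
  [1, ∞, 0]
Closure =
  [0, 9, 16]
  [7, 0, 7]
  [1, 10, 0]

This is the Floyd-Warshall all-pairs shortest-path computation. For each intermediate vertex k = 0, 1, …, 2, update dist[i][j] ← min(dist[i][j], dist[i][k] + dist[k][j]). The final matrix gives, for each (i, j), the minimum total weight of any directed path from i to j (possibly empty when i = j).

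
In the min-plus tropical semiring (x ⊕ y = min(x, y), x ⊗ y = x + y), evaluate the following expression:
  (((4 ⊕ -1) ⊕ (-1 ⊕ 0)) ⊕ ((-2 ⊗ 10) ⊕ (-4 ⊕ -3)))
(((4 ⊕ -1) ⊕ (-1 ⊕ 0)) ⊕ ((-2 ⊗ 10) ⊕ (-4 ⊕ -3))) = -4

Expand innermost to outermost. Recall ⊕ takes the minimum of its arguments and ⊗ takes their sum. Working out the expression (((4 ⊕ -1) ⊕ (-1 ⊕ 0)) ⊕ ((-2 ⊗ 10) ⊕ (-4 ⊕ -3))) gives -4.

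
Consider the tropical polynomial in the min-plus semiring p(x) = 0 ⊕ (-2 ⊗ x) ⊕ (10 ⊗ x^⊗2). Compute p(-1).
p(-1) = -3

A tropical monomial a ⊗ x^⊗i evaluates to a + i · x. Evaluating each term at x = -1:
  Term 0 contributes 0 + 0 · -1 = 0
  Term 1 contributes -2 + 1 · -1 = -3
  Term 2 contributes 10 + 2 · -1 = 8
p(-1) = ⊕ of these = min[0, -3, 8] = -3.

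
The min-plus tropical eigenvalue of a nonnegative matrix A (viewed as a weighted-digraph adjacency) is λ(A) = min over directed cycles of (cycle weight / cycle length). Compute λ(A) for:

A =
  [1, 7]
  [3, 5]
λ(A) = 1

Enumerate directed cycles and compute their means (weight / length). Sample:
  cycle 0 → 0: weight = 1, length = 1, mean = 1/1 ≈ 1.000
  cycle 1 → 1: weight = 5, length = 1, mean = 5/1 ≈ 5.000
  cycle 0 → 1 → 0: weight = 10, length = 2, mean = 10/2 ≈ 5.000
  cycle 1 → 0 → 1: weight = 10, length = 2, mean = 10/2 ≈ 5.000
Minimum mean = 1.000, attained e.g. along the cycle 0 → 0 with weight 1 and length 1. So λ(A) = 1/1 = 1.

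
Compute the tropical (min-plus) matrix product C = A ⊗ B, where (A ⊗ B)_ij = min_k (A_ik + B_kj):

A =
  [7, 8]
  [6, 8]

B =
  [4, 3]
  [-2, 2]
A ⊗ B =
  [6, 10]
  [6, 9]

Apply the min-plus product entry-by-entry:
  C[0][0] = min over k of (A[0][0] + B[0][0] = 7 + 4 = 11, A[0][1] + B[1][0] = 8 + -2 = 6) = 6 (attained at k = 1)
  C[0][1] = min over k of (A[0][0] + B[0][1] = 7 + 3 = 10, A[0][1] + B[1][1] = 8 + 2 = 10) = 10 (attained at k = 0)
  C[1][0] = min over k of (A[1][0] + B[0][0] = 6 + 4 = 10, A[1][1] + B[1][0] = 8 + -2 = 6) = 6 (attained at k = 1)
  C[1][1] = min over k of (A[1][0] + B[0][1] = 6 + 3 = 9, A[1][1] + B[1][1] = 8 + 2 = 10) = 9 (attained at k = 0)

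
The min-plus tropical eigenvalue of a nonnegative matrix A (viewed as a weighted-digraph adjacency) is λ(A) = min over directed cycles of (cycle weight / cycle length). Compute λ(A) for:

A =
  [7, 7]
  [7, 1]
λ(A) = 1

Enumerate directed cycles and compute their means (weight / length). Sample:
  cycle 0 → 0: weight = 7, length = 1, mean = 7/1 ≈ 7.000
  cycle 1 → 1: weight = 1, length = 1, mean = 1/1 ≈ 1.000
  cycle 0 → 1 → 0: weight = 14, length = 2, mean = 14/2 ≈ 7.000
  cycle 1 → 0 → 1: weight = 14, length = 2, mean = 14/2 ≈ 7.000
Minimum mean = 1.000, attained e.g. along the cycle 1 → 1 with weight 1 and length 1. So λ(A) = 1/1 = 1.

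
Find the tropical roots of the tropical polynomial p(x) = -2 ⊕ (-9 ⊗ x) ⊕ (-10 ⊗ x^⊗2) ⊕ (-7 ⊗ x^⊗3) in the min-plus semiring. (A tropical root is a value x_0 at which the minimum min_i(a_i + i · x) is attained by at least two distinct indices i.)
Roots: {-3, 1, 7}

Each tropical root is a break point of the lower envelope of the lines y = a_i + i · x (there are 4 lines, with slopes 0, 1, ..., 3). Only the lines that attain the minimum somewhere contribute to roots; other lines are dominated. Here the surviving (envelope) indices are i = 3, i = 2, i = 1, i = 0.
Intersections between consecutive envelope lines give the roots: for adjacent envelope indices i < j the intersection is x = (a_i − a_j) / (j − i). Reading off the sorted break points: {-3, 1, 7}.
Verification: at each break x_0, at least two indices attain the minimum of min_i(a_i + i · x_0).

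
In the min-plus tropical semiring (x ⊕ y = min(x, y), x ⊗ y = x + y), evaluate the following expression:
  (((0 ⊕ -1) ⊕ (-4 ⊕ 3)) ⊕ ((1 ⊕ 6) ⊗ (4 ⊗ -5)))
(((0 ⊕ -1) ⊕ (-4 ⊕ 3)) ⊕ ((1 ⊕ 6) ⊗ (4 ⊗ -5))) = -4

Expand innermost to outermost. Recall ⊕ takes the minimum of its arguments and ⊗ takes their sum. Working out the expression (((0 ⊕ -1) ⊕ (-4 ⊕ 3)) ⊕ ((1 ⊕ 6) ⊗ (4 ⊗ -5))) gives -4.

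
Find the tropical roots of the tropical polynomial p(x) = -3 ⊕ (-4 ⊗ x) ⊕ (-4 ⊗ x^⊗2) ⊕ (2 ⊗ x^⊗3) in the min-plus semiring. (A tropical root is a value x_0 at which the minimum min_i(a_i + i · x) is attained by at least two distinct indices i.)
Roots: {-6, 0, 1}

Each tropical root is a break point of the lower envelope of the lines y = a_i + i · x (there are 4 lines, with slopes 0, 1, ..., 3). Only the lines that attain the minimum somewhere contribute to roots; other lines are dominated. Here the surviving (envelope) indices are i = 3, i = 2, i = 1, i = 0.
Intersections between consecutive envelope lines give the roots: for adjacent envelope indices i < j the intersection is x = (a_i − a_j) / (j − i). Reading off the sorted break points: {-6, 0, 1}.
Verification: at each break x_0, at least two indices attain the minimum of min_i(a_i + i · x_0).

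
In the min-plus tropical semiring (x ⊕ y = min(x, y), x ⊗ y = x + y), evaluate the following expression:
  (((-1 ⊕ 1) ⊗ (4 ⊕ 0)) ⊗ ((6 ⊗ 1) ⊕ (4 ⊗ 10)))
(((-1 ⊕ 1) ⊗ (4 ⊕ 0)) ⊗ ((6 ⊗ 1) ⊕ (4 ⊗ 10))) = 6

Expand innermost to outermost. Recall ⊕ takes the minimum of its arguments and ⊗ takes their sum. Working out the expression (((-1 ⊕ 1) ⊗ (4 ⊕ 0)) ⊗ ((6 ⊗ 1) ⊕ (4 ⊗ 10))) gives 6.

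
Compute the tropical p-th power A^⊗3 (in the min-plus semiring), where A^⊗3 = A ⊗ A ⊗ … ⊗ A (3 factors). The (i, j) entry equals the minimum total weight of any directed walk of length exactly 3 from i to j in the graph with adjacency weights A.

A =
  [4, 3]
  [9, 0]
A^⊗3 =
  [12, 3]
  [9, 0]

Each entry (A^⊗3)_ij equals the minimum over all length-3 walks i = v_0 → v_1 → … → v_3 = j of Σ_t A[v_t][v_{t+1}]. For example, for (i, j) = (0, 1) we minimise over 4 possible intermediate vertex sequences; the minimum is 3, attained along the walk 0 → 1 → 1 → 1.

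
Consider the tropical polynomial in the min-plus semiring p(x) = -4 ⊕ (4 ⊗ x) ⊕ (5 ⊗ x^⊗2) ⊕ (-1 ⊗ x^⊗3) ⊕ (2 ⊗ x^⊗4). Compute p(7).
p(7) = -4

A tropical monomial a ⊗ x^⊗i evaluates to a + i · x. Evaluating each term at x = 7:
  Term 0 contributes -4 + 0 · 7 = -4
  Term 1 contributes 4 + 1 · 7 = 11
  Term 2 contributes 5 + 2 · 7 = 19
  Term 3 contributes -1 + 3 · 7 = 20
  Term 4 contributes 2 + 4 · 7 = 30
p(7) = ⊕ of these = min[-4, 11, 19, 20, 30] = -4.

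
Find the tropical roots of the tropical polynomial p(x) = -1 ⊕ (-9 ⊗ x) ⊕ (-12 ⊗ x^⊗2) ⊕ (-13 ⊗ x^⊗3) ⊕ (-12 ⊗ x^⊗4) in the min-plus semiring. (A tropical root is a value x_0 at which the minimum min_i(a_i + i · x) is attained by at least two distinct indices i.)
Roots: {-1, 1, 3, 8}

Each tropical root is a break point of the lower envelope of the lines y = a_i + i · x (there are 5 lines, with slopes 0, 1, ..., 4). Only the lines that attain the minimum somewhere contribute to roots; other lines are dominated. Here the surviving (envelope) indices are i = 4, i = 3, i = 2, i = 1, i = 0.
Intersections between consecutive envelope lines give the roots: for adjacent envelope indices i < j the intersection is x = (a_i − a_j) / (j − i). Reading off the sorted break points: {-1, 1, 3, 8}.
Verification: at each break x_0, at least two indices attain the minimum of min_i(a_i + i · x_0).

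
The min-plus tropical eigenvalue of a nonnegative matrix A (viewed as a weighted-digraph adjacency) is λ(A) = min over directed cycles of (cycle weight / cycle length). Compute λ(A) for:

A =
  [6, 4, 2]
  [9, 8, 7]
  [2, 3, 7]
λ(A) = 2

Enumerate directed cycles and compute their means (weight / length). Sample:
  cycle 0 → 0: weight = 6, length = 1, mean = 6/1 ≈ 6.000
  cycle 1 → 1: weight = 8, length = 1, mean = 8/1 ≈ 8.000
  cycle 2 → 2: weight = 7, length = 1, mean = 7/1 ≈ 7.000
  cycle 0 → 1 → 0: weight = 13, length = 2, mean = 13/2 ≈ 6.500
  cycle 0 → 2 → 0: weight = 4, length = 2, mean = 4/2 ≈ 2.000
  cycle 1 → 0 → 1: weight = 13, length = 2, mean = 13/2 ≈ 6.500
Minimum mean = 2.000, attained e.g. along the cycle 0 → 2 → 0 with weight 4 and length 2. So λ(A) = 4/2 = 2.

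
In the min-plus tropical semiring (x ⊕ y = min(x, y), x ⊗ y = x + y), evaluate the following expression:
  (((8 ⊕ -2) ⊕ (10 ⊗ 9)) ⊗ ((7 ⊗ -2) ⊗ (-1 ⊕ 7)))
(((8 ⊕ -2) ⊕ (10 ⊗ 9)) ⊗ ((7 ⊗ -2) ⊗ (-1 ⊕ 7))) = 2

Expand innermost to outermost. Recall ⊕ takes the minimum of its arguments and ⊗ takes their sum. Working out the expression (((8 ⊕ -2) ⊕ (10 ⊗ 9)) ⊗ ((7 ⊗ -2) ⊗ (-1 ⊕ 7))) gives 2.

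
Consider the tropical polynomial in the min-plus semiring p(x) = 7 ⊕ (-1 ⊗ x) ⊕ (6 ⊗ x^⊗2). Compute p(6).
p(6) = 5

A tropical monomial a ⊗ x^⊗i evaluates to a + i · x. Evaluating each term at x = 6:
  Term 0 contributes 7 + 0 · 6 = 7
  Term 1 contributes -1 + 1 · 6 = 5
  Term 2 contributes 6 + 2 · 6 = 18
p(6) = ⊕ of these = min[7, 5, 18] = 5.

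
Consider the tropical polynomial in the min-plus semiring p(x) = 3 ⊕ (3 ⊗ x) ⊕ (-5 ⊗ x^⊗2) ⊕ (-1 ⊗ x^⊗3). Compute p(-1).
p(-1) = -7

A tropical monomial a ⊗ x^⊗i evaluates to a + i · x. Evaluating each term at x = -1:
  Term 0 contributes 3 + 0 · -1 = 3
  Term 1 contributes 3 + 1 · -1 = 2
  Term 2 contributes -5 + 2 · -1 = -7
  Term 3 contributes -1 + 3 · -1 = -4
p(-1) = ⊕ of these = min[3, 2, -7, -4] = -7.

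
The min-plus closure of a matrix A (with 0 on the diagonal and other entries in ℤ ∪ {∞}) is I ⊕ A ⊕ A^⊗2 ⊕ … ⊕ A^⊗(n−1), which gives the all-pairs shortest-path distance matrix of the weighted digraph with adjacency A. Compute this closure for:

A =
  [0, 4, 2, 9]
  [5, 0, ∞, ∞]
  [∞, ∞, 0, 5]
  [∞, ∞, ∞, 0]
Closure =
  [0, 4, 2, 7]
  [5, 0, 7, 12]
  [∞, ∞, 0, 5]
  [∞, ∞, ∞, 0]

This is the Floyd-Warshall all-pairs shortest-path computation. For each intermediate vertex k = 0, 1, …, 3, update dist[i][j] ← min(dist[i][j], dist[i][k] + dist[k][j]). The final matrix gives, for each (i, j), the minimum total weight of any directed path from i to j (possibly empty when i = j).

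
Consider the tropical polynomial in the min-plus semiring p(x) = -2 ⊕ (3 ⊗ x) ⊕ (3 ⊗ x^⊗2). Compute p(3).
p(3) = -2

A tropical monomial a ⊗ x^⊗i evaluates to a + i · x. Evaluating each term at x = 3:
  Term 0 contributes -2 + 0 · 3 = -2
  Term 1 contributes 3 + 1 · 3 = 6
  Term 2 contributes 3 + 2 · 3 = 9
p(3) = ⊕ of these = min[-2, 6, 9] = -2.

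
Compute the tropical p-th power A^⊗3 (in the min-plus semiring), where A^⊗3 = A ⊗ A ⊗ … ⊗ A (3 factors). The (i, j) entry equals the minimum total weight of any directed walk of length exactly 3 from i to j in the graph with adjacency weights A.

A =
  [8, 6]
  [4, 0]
A^⊗3 =
  [10, 6]
  [4, 0]

Each entry (A^⊗3)_ij equals the minimum over all length-3 walks i = v_0 → v_1 → … → v_3 = j of Σ_t A[v_t][v_{t+1}]. For example, for (i, j) = (0, 1) we minimise over 4 possible intermediate vertex sequences; the minimum is 6, attained along the walk 0 → 1 → 1 → 1.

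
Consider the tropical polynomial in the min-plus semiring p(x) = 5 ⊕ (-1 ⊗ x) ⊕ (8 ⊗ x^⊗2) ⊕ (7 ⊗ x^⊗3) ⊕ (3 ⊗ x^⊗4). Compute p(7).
p(7) = 5

A tropical monomial a ⊗ x^⊗i evaluates to a + i · x. Evaluating each term at x = 7:
  Term 0 contributes 5 + 0 · 7 = 5
  Term 1 contributes -1 + 1 · 7 = 6
  Term 2 contributes 8 + 2 · 7 = 22
  Term 3 contributes 7 + 3 · 7 = 28
  Term 4 contributes 3 + 4 · 7 = 31
p(7) = ⊕ of these = min[5, 6, 22, 28, 31] = 5.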